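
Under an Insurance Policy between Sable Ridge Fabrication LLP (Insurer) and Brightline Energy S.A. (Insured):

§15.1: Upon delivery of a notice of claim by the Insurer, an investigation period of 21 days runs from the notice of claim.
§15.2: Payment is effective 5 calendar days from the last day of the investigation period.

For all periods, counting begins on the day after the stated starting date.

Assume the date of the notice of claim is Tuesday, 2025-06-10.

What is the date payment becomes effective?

The last day of the investigation period: 21 calendar days after 2025-06-10 is 2025-07-01.
The date payment becomes effective: 2025-07-01 + 5 days = 2025-07-06.

2025-07-06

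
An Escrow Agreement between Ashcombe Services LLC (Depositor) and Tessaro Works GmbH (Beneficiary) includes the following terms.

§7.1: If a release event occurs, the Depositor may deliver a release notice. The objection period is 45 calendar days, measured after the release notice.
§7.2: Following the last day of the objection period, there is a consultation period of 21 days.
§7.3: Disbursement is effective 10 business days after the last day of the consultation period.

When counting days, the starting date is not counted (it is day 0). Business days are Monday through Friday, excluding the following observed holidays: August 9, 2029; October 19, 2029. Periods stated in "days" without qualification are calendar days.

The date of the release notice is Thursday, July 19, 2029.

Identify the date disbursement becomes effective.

The last day of the objection period: July 19, 2029 + 45 days = September 2, 2029.
The last day of the consultation period: 21 calendar days after September 2, 2029 is September 23, 2029.
The date disbursement becomes effective: 10 business days after Sunday, September 23, 2029, skipping weekends — Sep 24, Sep 25, Sep 26, Sep 27, Sep 28, Oct 1, Oct 2, Oct 3, Oct 4, Oct 5 — lands on Friday, October 5, 2029.

October 5, 2029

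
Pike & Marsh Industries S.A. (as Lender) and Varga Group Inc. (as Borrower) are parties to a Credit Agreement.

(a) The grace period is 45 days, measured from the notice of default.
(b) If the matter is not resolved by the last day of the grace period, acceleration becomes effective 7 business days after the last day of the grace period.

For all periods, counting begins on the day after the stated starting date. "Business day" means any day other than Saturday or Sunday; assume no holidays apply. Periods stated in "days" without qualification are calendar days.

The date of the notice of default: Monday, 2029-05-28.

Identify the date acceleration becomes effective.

The last day of the grace period: 2029-05-28 + 45 days = 2029-07-12.
From Thursday, 2029-07-12, 7 business days (Jul 13, Jul 16, Jul 17, Jul 18, Jul 19, Jul 20, Jul 23, skipping weekends) brings us to Monday, 2029-07-23, which is the date acceleration becomes effective.

2029-07-23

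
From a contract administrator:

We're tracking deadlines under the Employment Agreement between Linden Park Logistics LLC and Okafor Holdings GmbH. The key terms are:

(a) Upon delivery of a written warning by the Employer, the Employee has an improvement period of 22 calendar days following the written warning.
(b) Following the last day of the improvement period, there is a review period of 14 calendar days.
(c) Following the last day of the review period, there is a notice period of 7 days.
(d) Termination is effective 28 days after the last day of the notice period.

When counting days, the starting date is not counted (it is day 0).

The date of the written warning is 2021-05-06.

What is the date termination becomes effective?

The last day of the improvement period: 2021-05-06 + 22 days = 2021-05-28.
The last day of the review period: 2021-05-28 + 14 days = 2021-06-11.
The last day of the notice period: 7 calendar days after 2021-06-11 is 2021-06-18.
The date termination becomes effective: 2021-06-18 + 28 days = 2021-07-16.

2021-07-16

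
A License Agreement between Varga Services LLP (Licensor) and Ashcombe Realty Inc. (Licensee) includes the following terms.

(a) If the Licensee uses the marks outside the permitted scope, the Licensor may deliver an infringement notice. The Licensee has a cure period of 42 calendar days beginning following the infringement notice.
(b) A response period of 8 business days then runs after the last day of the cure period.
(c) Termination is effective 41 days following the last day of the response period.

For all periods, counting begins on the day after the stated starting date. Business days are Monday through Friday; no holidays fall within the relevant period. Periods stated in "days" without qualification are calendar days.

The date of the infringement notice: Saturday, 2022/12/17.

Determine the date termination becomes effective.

The last day of the cure period: 2022/12/17 + 42 days = 2023/01/28.
The last day of the response period: 8 business days after Saturday, 2023/01/28, skipping weekends — Jan 30, Jan 31, Feb 1, Feb 2, Feb 3, Feb 6, Feb 7, Feb 8 — lands on Wednesday, 2023/02/08.
Adding 41 calendar days to 2023/02/08 gives 2023/03/21, which is the date termination becomes effective.

2023/03/21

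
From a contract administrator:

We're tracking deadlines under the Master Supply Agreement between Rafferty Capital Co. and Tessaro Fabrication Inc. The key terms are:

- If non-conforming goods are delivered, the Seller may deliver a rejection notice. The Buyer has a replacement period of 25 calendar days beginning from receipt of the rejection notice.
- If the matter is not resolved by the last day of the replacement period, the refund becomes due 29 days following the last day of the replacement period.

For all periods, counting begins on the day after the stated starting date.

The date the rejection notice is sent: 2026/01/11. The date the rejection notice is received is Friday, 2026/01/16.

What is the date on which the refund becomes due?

The last day of the replacement period: 25 calendar days after 2026/01/16 is 2026/02/10.
The date on which the refund becomes due: 2026/02/10 + 29 days = 2026/03/11.

2026/03/11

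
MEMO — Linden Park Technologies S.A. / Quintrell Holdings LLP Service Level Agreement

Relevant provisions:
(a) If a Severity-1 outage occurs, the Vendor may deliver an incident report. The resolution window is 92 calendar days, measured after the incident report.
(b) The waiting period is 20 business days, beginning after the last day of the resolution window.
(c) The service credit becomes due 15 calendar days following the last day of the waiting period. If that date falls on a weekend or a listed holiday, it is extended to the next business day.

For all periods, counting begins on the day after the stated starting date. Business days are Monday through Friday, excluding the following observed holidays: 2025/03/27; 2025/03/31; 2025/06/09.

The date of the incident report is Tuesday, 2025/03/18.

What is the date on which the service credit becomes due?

2025/07/31

Adding 92 calendar days to 2025/03/18 gives 2025/06/18, which is the last day of the resolution window.
From Wednesday, 2025/06/18, 20 business days (Jun 19, Jun 20, Jun 23, Jun 24, …, Jul 14, Jul 15, Jul 16, skipping weekends) brings us to Wednesday, 2025/07/16, which is the last day of the waiting period.
Adding 15 calendar days to 2025/07/16 gives 2025/07/31, which is the date on which the service credit becomes due. 2025/07/31 is a Thursday and is not a listed holiday, so no roll-forward applies.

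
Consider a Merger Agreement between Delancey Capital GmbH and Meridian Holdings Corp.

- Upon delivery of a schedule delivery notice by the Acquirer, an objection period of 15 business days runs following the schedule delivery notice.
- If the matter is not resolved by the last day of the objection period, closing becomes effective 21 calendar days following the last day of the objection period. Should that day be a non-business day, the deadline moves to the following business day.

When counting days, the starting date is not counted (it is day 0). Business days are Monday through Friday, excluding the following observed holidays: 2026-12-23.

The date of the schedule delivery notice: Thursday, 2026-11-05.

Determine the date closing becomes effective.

The last day of the objection period: 15 business days after Thursday, 2026-11-05, skipping weekends — Nov 6, Nov 9, Nov 10, Nov 11, …, Nov 24, Nov 25, Nov 26 — lands on Thursday, 2026-11-26.
Adding 21 calendar days to 2026-11-26 gives 2026-12-17, which is the date closing becomes effective. 2026-12-17 is a Thursday and is not a listed holiday, so no roll-forward applies.

2026-12-17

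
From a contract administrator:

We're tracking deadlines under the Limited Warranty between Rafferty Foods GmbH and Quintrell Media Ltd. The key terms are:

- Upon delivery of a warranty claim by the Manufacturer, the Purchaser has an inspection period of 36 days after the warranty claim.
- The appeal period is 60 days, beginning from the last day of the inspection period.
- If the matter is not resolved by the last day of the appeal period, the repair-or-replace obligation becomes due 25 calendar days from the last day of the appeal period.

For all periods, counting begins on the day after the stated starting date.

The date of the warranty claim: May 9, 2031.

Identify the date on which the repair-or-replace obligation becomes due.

The last day of the inspection period: May 9, 2031 + 36 days = Jun 14, 2031.
The last day of the appeal period: 60 calendar days after Jun 14, 2031 is Aug 13, 2031.
The date on which the repair-or-replace obligation becomes due: 25 calendar days after Aug 13, 2031 is Sep 7, 2031.

Sep 7, 2031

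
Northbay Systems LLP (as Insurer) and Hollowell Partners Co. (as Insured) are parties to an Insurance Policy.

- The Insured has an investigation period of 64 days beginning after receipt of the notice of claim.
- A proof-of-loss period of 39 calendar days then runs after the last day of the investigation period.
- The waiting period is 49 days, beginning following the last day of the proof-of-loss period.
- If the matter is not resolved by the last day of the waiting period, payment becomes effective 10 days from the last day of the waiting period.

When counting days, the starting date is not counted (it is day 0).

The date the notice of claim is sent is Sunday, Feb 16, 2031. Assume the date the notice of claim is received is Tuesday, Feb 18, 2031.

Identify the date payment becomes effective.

The last day of the investigation period: Feb 18, 2031 + 64 days = Apr 23, 2031.
The last day of the proof-of-loss period: Apr 23, 2031 + 39 days = Jun 1, 2031.
The last day of the waiting period: 49 calendar days after Jun 1, 2031 is Jul 20, 2031.
The date payment becomes effective: Jul 20, 2031 + 10 days = Jul 30, 2031.

Jul 30, 2031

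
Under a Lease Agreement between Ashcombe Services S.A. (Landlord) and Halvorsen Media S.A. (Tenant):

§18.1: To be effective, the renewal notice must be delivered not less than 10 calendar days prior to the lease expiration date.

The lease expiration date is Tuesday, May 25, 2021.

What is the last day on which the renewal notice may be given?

May 15, 2021

May 25, 2021 minus 10 days is May 15, 2021.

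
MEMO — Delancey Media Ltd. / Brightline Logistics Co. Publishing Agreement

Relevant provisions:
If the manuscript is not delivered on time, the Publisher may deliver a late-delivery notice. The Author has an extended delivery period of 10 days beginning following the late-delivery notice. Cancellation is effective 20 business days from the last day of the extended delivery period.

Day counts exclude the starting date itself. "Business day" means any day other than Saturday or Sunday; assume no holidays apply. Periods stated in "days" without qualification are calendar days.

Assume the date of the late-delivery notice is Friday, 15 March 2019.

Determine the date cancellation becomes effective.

The last day of the extended delivery period: 15 March 2019 + 10 days = 25 March 2019.
The date cancellation becomes effective: 20 business days after Monday, 25 March 2019, skipping weekends — Mar 26, Mar 27, Mar 28, Mar 29, …, Apr 18, Apr 19, Apr 22 — lands on Monday, 22 April 2019.

22 April 2019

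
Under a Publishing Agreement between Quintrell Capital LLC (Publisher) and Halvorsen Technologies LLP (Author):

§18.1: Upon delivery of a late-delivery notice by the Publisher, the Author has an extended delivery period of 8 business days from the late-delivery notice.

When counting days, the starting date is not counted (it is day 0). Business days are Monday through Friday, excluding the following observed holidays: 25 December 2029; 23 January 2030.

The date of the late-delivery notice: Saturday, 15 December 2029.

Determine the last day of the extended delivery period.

27 December 2029

From Saturday, 15 December 2029, 8 business days (Dec 17, Dec 18, Dec 19, Dec 20, Dec 21, Dec 24, Dec 26, Dec 27, skipping weekends and the listed holiday on Dec 25) brings us to Thursday, 27 December 2029, which is the last day of the extended delivery period.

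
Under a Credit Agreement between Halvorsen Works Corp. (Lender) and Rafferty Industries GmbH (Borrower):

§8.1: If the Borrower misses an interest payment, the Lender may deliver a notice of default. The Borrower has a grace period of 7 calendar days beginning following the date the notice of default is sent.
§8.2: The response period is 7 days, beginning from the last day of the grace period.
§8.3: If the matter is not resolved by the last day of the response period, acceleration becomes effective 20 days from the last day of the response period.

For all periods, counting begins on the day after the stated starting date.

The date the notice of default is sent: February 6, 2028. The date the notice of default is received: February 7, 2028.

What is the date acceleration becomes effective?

The last day of the grace period: 7 calendar days after February 6, 2028 is February 13, 2028.
The last day of the response period: 7 calendar days after February 13, 2028 is February 20, 2028.
The date acceleration becomes effective: February 20, 2028 + 20 days = March 11, 2028.

March 11, 2028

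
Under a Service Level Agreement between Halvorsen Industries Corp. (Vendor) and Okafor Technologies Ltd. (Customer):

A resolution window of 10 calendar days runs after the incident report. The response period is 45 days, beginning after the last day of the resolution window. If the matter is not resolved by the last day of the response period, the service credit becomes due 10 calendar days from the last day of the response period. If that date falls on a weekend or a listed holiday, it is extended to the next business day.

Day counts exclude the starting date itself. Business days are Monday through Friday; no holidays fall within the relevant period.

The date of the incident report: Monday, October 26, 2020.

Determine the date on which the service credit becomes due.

December 30, 2020

The last day of the resolution window: 10 calendar days after October 26, 2020 is November 5, 2020.
The last day of the response period: November 5, 2020 + 45 days = December 20, 2020.
The date on which the service credit becomes due: 10 calendar days after December 20, 2020 is December 30, 2020. December 30, 2020 is a Wednesday, so no roll-forward applies.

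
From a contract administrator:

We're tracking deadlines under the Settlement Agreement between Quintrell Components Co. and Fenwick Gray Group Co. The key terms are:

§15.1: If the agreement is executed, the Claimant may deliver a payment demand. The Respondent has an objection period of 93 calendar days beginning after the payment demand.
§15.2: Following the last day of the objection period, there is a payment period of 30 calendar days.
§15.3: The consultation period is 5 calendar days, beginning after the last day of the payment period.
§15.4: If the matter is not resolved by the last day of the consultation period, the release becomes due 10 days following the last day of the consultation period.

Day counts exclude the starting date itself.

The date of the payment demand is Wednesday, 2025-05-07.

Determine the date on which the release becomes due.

Adding 93 calendar days to 2025-05-07 gives 2025-08-08, which is the last day of the objection period.
The last day of the payment period: 2025-08-08 + 30 days = 2025-09-07.
The last day of the consultation period: 5 calendar days after 2025-09-07 is 2025-09-12.
The date on which the release becomes due: 2025-09-12 + 10 days = 2025-09-22.

2025-09-22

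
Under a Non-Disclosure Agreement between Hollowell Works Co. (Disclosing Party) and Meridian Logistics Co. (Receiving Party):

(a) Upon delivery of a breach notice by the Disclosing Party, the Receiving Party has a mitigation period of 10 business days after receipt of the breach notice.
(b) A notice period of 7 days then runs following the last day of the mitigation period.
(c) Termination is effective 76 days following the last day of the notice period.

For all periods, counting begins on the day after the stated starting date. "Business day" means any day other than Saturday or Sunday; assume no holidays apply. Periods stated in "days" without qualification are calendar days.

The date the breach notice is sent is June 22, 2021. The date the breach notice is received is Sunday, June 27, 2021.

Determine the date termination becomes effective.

The last day of the mitigation period: counting 10 business days from Sunday, June 27, 2021 (Jun 28, Jun 29, Jun 30, Jul 1, Jul 2, Jul 5, Jul 6, Jul 7, Jul 8, Jul 9, skipping weekends) reaches Friday, July 9, 2021.
The last day of the notice period: 7 calendar days after July 9, 2021 is July 16, 2021.
The date termination becomes effective: 76 calendar days after July 16, 2021 is September 30, 2021.

September 30, 2021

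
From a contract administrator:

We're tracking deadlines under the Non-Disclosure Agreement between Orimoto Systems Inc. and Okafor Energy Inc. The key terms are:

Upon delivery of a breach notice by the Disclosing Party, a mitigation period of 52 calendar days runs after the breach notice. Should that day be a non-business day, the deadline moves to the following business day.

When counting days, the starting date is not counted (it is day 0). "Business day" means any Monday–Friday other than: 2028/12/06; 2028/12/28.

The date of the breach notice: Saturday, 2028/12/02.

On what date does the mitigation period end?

Adding 52 calendar days to 2028/12/02 gives 2029/01/23, which is the last day of the mitigation period. 2029/01/23 is a Tuesday and is not a listed holiday, so no roll-forward applies.

2029/01/23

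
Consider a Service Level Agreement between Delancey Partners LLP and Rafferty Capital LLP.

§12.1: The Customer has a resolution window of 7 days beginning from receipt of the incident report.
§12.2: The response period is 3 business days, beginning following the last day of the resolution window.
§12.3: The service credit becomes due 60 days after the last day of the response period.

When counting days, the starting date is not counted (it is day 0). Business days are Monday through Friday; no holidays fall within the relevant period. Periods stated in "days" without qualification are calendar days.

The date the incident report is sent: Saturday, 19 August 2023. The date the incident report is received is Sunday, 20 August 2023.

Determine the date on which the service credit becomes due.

The last day of the resolution window: 7 calendar days after 20 August 2023 is 27 August 2023.
The last day of the response period: counting 3 business days from Sunday, 27 August 2023 (Aug 28, Aug 29, Aug 30, skipping weekends) reaches Wednesday, 30 August 2023.
Adding 60 calendar days to 30 August 2023 gives 29 October 2023, which is the date on which the service credit becomes due.

29 October 2023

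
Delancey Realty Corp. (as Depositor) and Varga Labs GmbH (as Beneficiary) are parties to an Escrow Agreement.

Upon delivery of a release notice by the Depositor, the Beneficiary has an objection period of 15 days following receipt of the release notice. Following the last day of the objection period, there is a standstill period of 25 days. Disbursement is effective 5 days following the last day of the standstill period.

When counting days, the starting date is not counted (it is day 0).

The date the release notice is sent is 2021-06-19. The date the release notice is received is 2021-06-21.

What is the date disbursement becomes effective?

2021-08-05

The last day of the objection period: 15 calendar days after 2021-06-21 is 2021-07-06.
Adding 25 calendar days to 2021-07-06 gives 2021-07-31, which is the last day of the standstill period.
The date disbursement becomes effective: 2021-07-31 + 5 days = 2021-08-05.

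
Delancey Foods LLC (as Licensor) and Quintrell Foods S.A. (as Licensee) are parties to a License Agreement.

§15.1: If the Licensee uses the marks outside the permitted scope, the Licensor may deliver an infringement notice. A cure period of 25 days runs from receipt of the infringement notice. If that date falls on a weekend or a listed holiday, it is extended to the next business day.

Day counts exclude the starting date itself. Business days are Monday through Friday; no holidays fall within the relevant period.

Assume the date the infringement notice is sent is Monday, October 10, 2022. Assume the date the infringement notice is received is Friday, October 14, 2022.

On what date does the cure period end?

November 8, 2022

Adding 25 calendar days to October 14, 2022 gives November 8, 2022, which is the last day of the cure period. November 8, 2022 is a Tuesday, so no roll-forward applies.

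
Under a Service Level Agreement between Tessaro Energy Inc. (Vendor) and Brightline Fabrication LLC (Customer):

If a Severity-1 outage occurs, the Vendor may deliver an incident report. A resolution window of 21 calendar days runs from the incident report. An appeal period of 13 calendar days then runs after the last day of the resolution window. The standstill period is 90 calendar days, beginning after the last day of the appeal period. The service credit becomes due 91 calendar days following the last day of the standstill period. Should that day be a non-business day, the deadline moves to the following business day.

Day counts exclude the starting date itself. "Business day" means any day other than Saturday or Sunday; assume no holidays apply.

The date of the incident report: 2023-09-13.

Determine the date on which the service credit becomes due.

2024-04-15

Adding 21 calendar days to 2023-09-13 gives 2023-10-04, which is the last day of the resolution window.
Adding 13 calendar days to 2023-10-04 gives 2023-10-17, which is the last day of the appeal period.
The last day of the standstill period: 2023-10-17 + 90 days = 2024-01-15.
Adding 91 calendar days to 2024-01-15 gives 2024-04-15, which is the date on which the service credit becomes due. 2024-04-15 is a Monday, so no roll-forward applies.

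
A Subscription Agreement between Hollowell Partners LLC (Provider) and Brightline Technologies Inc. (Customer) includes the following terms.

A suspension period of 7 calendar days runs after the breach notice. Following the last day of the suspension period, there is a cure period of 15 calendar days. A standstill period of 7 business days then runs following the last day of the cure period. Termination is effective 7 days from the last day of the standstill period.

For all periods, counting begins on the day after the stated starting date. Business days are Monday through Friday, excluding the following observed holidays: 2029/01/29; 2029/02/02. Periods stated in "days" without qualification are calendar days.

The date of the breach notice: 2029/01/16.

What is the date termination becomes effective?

2029/02/23

The last day of the suspension period: 7 calendar days after 2029/01/16 is 2029/01/23.
Adding 15 calendar days to 2029/01/23 gives 2029/02/07, which is the last day of the cure period.
From Wednesday, 2029/02/07, 7 business days (Feb 8, Feb 9, Feb 12, Feb 13, Feb 14, Feb 15, Feb 16, skipping weekends) brings us to Friday, 2029/02/16, which is the last day of the standstill period.
The date termination becomes effective: 7 calendar days after 2029/02/16 is 2029/02/23.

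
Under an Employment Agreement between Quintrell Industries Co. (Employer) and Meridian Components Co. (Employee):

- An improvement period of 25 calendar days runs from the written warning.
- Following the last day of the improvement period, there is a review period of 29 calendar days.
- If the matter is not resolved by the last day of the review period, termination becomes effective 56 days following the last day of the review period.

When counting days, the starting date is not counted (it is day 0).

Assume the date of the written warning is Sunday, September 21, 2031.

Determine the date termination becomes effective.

January 9, 2032

The last day of the improvement period: 25 calendar days after September 21, 2031 is October 16, 2031.
The last day of the review period: 29 calendar days after October 16, 2031 is November 14, 2031.
Adding 56 calendar days to November 14, 2031 gives January 9, 2032, which is the date termination becomes effective.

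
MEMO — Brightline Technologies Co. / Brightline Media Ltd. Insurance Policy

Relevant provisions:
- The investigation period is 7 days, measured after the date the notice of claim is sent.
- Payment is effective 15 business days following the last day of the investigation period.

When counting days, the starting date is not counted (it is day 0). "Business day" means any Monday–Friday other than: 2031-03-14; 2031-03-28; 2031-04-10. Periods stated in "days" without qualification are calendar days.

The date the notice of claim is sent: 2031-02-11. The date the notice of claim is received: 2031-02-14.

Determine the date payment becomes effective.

2031-03-11

The last day of the investigation period: 7 calendar days after 2031-02-11 is 2031-02-18.
The date payment becomes effective: counting 15 business days from Tuesday, 2031-02-18 (Feb 19, Feb 20, Feb 21, Feb 24, …, Mar 7, Mar 10, Mar 11, skipping weekends) reaches Tuesday, 2031-03-11.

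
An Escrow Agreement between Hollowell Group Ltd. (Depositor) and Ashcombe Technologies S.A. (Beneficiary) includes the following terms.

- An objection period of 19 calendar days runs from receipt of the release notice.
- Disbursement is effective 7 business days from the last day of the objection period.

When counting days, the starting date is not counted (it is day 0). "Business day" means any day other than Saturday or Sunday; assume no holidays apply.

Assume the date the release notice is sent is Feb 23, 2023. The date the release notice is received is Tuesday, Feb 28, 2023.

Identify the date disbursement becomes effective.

Mar 28, 2023

Adding 19 calendar days to Feb 28, 2023 gives Mar 19, 2023, which is the last day of the objection period.
The date disbursement becomes effective: 7 business days after Sunday, Mar 19, 2023, skipping weekends — Mar 20, Mar 21, Mar 22, Mar 23, Mar 24, Mar 27, Mar 28 — lands on Tuesday, Mar 28, 2023.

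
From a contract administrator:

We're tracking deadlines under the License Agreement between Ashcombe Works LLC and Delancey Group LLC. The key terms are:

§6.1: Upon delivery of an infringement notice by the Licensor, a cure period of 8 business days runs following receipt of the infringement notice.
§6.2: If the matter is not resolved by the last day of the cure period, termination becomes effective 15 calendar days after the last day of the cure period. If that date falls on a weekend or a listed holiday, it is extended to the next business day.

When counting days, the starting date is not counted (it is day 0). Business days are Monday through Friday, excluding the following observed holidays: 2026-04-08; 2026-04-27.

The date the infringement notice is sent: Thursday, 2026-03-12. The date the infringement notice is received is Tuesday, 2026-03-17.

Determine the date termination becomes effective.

2026-04-13

From Tuesday, 2026-03-17, 8 business days (Mar 18, Mar 19, Mar 20, Mar 23, Mar 24, Mar 25, Mar 26, Mar 27, skipping weekends) brings us to Friday, 2026-03-27, which is the last day of the cure period.
The date termination becomes effective: 2026-03-27 + 15 days = 2026-04-11. That falls on a Saturday, so it rolls to the next business day, Monday, 2026-04-13.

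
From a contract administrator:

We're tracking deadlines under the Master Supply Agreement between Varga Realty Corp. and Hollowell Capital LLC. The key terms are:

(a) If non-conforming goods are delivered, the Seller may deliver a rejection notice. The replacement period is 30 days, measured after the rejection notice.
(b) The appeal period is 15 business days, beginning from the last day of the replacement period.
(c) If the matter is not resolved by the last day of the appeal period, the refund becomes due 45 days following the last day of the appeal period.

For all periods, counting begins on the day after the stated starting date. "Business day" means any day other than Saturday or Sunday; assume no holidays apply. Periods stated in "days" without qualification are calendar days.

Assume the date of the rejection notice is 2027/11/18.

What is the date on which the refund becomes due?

2028/02/21

The last day of the replacement period: 30 calendar days after 2027/11/18 is 2027/12/18.
From Saturday, 2027/12/18, 15 business days (Dec 20, Dec 21, Dec 22, Dec 23, …, Jan 5, Jan 6, Jan 7, skipping weekends) brings us to Friday, 2028/01/07, which is the last day of the appeal period.
The date on which the refund becomes due: 45 calendar days after 2028/01/07 is 2028/02/21.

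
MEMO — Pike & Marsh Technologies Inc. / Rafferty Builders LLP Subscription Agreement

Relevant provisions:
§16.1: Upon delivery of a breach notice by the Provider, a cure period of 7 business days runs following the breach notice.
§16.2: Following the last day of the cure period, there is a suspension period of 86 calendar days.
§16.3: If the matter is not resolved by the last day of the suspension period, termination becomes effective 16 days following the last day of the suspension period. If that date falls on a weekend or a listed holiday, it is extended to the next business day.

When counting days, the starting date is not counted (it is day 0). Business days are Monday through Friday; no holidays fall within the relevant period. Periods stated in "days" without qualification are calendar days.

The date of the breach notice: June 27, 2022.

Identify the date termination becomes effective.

The last day of the cure period: counting 7 business days from Monday, June 27, 2022 (Jun 28, Jun 29, Jun 30, Jul 1, Jul 4, Jul 5, Jul 6, skipping weekends) reaches Wednesday, July 6, 2022.
Adding 86 calendar days to July 6, 2022 gives September 30, 2022, which is the last day of the suspension period.
Adding 16 calendar days to September 30, 2022 gives October 16, 2022, which is the date termination becomes effective. That falls on a Sunday, so it rolls to the next business day, Monday, October 17, 2022.

October 17, 2022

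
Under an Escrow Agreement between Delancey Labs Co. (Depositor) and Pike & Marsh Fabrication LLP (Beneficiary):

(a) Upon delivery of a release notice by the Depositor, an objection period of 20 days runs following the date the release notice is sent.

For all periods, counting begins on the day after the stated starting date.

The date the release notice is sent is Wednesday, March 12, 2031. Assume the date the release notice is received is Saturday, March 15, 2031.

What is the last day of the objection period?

The last day of the objection period: 20 calendar days after March 12, 2031 is April 1, 2031.

April 1, 2031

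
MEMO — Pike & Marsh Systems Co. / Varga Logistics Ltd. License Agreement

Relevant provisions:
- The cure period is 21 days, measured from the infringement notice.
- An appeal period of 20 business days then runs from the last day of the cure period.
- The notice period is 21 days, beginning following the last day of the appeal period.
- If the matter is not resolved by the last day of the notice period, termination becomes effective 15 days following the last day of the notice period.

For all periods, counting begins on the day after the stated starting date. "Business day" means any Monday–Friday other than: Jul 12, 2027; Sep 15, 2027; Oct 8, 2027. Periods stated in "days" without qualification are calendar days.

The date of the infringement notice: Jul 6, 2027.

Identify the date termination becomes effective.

The last day of the cure period: 21 calendar days after Jul 6, 2027 is Jul 27, 2027.
From Tuesday, Jul 27, 2027, 20 business days (Jul 28, Jul 29, Jul 30, Aug 2, …, Aug 20, Aug 23, Aug 24, skipping weekends) brings us to Tuesday, Aug 24, 2027, which is the last day of the appeal period.
The last day of the notice period: Aug 24, 2027 + 21 days = Sep 14, 2027.
The date termination becomes effective: Sep 14, 2027 + 15 days = Sep 29, 2027.

Sep 29, 2027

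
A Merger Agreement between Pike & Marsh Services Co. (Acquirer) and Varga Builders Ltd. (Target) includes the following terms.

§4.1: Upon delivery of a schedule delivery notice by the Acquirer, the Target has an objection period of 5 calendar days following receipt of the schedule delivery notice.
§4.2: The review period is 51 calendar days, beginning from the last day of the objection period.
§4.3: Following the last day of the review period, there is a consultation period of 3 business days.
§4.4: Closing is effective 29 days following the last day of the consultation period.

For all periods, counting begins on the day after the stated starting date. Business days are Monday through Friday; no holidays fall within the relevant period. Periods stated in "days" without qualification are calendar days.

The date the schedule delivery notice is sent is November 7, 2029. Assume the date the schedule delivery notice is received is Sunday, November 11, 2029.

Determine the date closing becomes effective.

February 7, 2030

The last day of the objection period: 5 calendar days after November 11, 2029 is November 16, 2029.
The last day of the review period: 51 calendar days after November 16, 2029 is January 6, 2030.
From Sunday, January 6, 2030, 3 business days (Jan 7, Jan 8, Jan 9, skipping weekends) brings us to Wednesday, January 9, 2030, which is the last day of the consultation period.
Adding 29 calendar days to January 9, 2030 gives February 7, 2030, which is the date closing becomes effective.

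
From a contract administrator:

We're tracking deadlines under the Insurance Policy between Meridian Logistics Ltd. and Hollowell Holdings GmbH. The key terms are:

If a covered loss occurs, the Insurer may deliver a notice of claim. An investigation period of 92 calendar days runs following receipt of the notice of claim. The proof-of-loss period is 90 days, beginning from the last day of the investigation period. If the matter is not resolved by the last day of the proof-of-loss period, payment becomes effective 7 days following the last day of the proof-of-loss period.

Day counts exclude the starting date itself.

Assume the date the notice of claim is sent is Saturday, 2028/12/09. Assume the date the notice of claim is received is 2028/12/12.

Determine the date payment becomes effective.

The last day of the investigation period: 92 calendar days after 2028/12/12 is 2029/03/14.
The last day of the proof-of-loss period: 90 calendar days after 2029/03/14 is 2029/06/12.
Adding 7 calendar days to 2029/06/12 gives 2029/06/19, which is the date payment becomes effective.

2029/06/19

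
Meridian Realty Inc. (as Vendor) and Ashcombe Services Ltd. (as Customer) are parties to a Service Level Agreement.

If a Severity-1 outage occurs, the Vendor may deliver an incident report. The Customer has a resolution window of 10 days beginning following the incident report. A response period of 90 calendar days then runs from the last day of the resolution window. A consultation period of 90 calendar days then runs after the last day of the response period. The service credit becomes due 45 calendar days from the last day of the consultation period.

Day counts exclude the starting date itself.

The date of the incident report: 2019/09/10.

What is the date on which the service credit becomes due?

The last day of the resolution window: 2019/09/10 + 10 days = 2019/09/20.
The last day of the response period: 90 calendar days after 2019/09/20 is 2019/12/19.
The last day of the consultation period: 90 calendar days after 2019/12/19 is 2020/03/18.
The date on which the service credit becomes due: 45 calendar days after 2020/03/18 is 2020/05/02.

2020/05/02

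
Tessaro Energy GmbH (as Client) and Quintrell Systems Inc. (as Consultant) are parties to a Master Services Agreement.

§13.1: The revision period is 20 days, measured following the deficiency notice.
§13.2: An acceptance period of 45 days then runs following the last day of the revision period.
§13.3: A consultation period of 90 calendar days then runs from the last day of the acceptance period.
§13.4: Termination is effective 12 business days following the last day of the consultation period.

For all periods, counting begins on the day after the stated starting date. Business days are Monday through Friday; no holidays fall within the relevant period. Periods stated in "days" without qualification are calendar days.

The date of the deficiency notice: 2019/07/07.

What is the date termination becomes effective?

Adding 20 calendar days to 2019/07/07 gives 2019/07/27, which is the last day of the revision period.
The last day of the acceptance period: 45 calendar days after 2019/07/27 is 2019/09/10.
Adding 90 calendar days to 2019/09/10 gives 2019/12/09, which is the last day of the consultation period.
From Monday, 2019/12/09, 12 business days (Dec 10, Dec 11, Dec 12, Dec 13, …, Dec 23, Dec 24, Dec 25, skipping weekends) brings us to Wednesday, 2019/12/25, which is the date termination becomes effective.

2019/12/25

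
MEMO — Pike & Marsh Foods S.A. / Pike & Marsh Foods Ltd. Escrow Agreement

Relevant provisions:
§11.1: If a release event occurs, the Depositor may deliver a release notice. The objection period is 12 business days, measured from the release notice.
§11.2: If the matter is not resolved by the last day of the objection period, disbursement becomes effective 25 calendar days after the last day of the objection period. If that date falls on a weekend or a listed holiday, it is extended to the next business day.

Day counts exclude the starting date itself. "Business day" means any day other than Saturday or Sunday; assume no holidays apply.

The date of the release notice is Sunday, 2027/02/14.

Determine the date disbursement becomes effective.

2027/03/29

The last day of the objection period: 12 business days after Sunday, 2027/02/14, skipping weekends — Feb 15, Feb 16, Feb 17, Feb 18, …, Feb 26, Mar 1, Mar 2 — lands on Tuesday, 2027/03/02.
The date disbursement becomes effective: 2027/03/02 + 25 days = 2027/03/27. That falls on a Saturday, so it rolls to the next business day, Monday, 2027/03/29.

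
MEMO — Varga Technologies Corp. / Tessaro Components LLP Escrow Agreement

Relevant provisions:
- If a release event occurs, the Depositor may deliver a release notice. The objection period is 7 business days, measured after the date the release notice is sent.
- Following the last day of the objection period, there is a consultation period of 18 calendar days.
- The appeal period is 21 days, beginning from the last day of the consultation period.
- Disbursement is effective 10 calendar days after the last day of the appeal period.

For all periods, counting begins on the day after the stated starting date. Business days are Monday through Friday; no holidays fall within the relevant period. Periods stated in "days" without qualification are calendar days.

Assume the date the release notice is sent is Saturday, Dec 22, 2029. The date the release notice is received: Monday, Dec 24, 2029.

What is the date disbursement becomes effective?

Feb 19, 2030

From Saturday, Dec 22, 2029, 7 business days (Dec 24, Dec 25, Dec 26, Dec 27, Dec 28, Dec 31, Jan 1, skipping weekends) brings us to Tuesday, Jan 1, 2030, which is the last day of the objection period.
The last day of the consultation period: 18 calendar days after Jan 1, 2030 is Jan 19, 2030.
The last day of the appeal period: 21 calendar days after Jan 19, 2030 is Feb 9, 2030.
Adding 10 calendar days to Feb 9, 2030 gives Feb 19, 2030, which is the date disbursement becomes effective.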